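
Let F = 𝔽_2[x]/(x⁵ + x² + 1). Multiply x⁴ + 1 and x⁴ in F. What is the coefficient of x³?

1

Multiply in 𝔽_2[x]: (x⁴ + 1)·(x⁴) = x⁸ + x⁴.
Reduce using x⁵ ≡ x² + 1 (mod x⁵ + x² + 1).
Reduced: x⁴ + x³ + x² + 1.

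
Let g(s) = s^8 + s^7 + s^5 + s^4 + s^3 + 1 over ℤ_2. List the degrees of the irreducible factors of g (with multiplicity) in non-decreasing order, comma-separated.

Roots in ℤ_2: g(0) = 1; g(1) = 0 → root.
Linear factors from roots: (s + 1).
Complete factorization: g(s) = (s + 1)·(s^2 + s + 1)^2·(s^3 + s + 1).
Factor degrees with multiplicity: 1 + 2 + 2 + 3 = 8.

1, 2, 2, 3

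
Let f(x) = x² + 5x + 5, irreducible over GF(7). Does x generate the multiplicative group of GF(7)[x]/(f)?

Yes

|GF(7^2)^×| = 7^2 − 1 = 48. Prime factorization: 48 = 2^4·3.
f is primitive ⇔ x has order 48 in GF(7)[x]/(f), i.e. x^(48/q) ≠ 1 for each prime q | 48.
x^(24) mod f = 6.
x^(16) mod f = 4.
None equal 1, so x has full order 48; f is primitive.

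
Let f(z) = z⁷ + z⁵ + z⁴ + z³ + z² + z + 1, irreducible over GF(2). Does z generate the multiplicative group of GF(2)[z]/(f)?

Yes

|GF(2^7)^×| = 2^7 − 1 = 127. Prime factorization: 127 = 127.
f is primitive ⇔ z has order 127 in GF(2)[z]/(f), i.e. z^(127/q) ≠ 1 for each prime q | 127.
z^(1) mod f = z.
None equal 1, so z has full order 127; f is primitive.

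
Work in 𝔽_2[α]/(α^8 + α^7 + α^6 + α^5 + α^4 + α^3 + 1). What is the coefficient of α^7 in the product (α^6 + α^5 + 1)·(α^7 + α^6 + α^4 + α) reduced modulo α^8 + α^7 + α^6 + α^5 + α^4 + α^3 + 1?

Multiply in 𝔽_2[α]: (α^6 + α^5 + 1)·(α^7 + α^6 + α^4 + α) = α^13 + α^11 + α^10 + α^9 + α^4 + α.
Reduce using α^8 ≡ α^7 + α^6 + α^5 + α^4 + α^3 + 1 (mod α^8 + α^7 + α^6 + α^5 + α^4 + α^3 + 1).
Reduced: α^7 + α^4 + α + 1.

1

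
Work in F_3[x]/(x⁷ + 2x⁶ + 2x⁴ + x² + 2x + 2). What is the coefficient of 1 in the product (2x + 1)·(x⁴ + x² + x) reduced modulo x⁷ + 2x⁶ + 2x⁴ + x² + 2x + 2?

Multiply in F_3[x]: (2x + 1)·(x⁴ + x² + x) = 2x⁵ + x⁴ + 2x³ + x.
Reduced: 2x⁵ + x⁴ + 2x³ + x.

0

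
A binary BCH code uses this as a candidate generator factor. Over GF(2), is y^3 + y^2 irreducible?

No

Write h(y) = y^3 + y^2.
Check for roots in GF(2): h(0) = 0 → root; h(1) = 0 → root.
h(0) = 0, so (y) divides h(y); h is reducible.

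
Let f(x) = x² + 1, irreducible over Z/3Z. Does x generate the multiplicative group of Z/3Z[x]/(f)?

|GF(3^2)^×| = 3^2 − 1 = 8. Prime factorization: 8 = 2^3.
f is primitive ⇔ x has order 8 in GF(3)[x]/(f), i.e. x^(8/q) ≠ 1 for each prime q | 8.
x^(4) mod f = 1
Since x^(4) = 1, the order of x divides 4 < 8; not primitive.

No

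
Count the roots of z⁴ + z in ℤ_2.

Write g(z) = z⁴ + z.
Evaluate at each of the 2 elements of ℤ_2:
g(0) = 0 → root; g(1) = 0 → root.
Roots: {0, 1}.

2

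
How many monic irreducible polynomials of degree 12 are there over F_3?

44220

The number of monic irreducibles of degree 12 over GF(3) is (1/12)·Σ_{d∣12} μ(12/d) 3^d.
Divisors of 12: 1, 2, 3, 4, 6, 12; μ(12/d) for each: 0, 1, 0, -1, -1, 1.
Σ = 3^2 − 3^4 − 3^6 + 3^12 = 530640.
N = 530640/12 = 44220.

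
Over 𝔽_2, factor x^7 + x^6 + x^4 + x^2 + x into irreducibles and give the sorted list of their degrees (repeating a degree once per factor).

Write g(x) = x^7 + x^6 + x^4 + x^2 + x.
Roots in 𝔽_2: g(0) = 0 → root; g(1) = 1.
Linear factors from roots: (x).
Complete factorization: g(x) = (x)·(x^2 + x + 1)^3.
Factor degrees with multiplicity: 1 + 2 + 2 + 2 = 7.

1, 2, 2, 2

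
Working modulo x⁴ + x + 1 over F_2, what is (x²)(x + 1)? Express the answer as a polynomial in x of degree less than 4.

x^3 + x^2

Multiply in F_2[x]: (x²)·(x + 1) = x³ + x².
Reduced: x³ + x².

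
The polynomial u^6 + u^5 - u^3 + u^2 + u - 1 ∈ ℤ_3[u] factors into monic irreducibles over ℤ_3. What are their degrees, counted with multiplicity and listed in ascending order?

1, 2, 3

Write g(u) = u^6 + u^5 - u^3 + u^2 + u - 1.
Roots in ℤ_3: g(0) = 2; g(1) = 2; g(2) = 0 → root.
Linear factors from roots: (u + 1).
Complete factorization: g(u) = (u + 1)·(u^2 + 1)·(u^3 - u - 1).
Factor degrees with multiplicity: 1 + 2 + 3 = 6.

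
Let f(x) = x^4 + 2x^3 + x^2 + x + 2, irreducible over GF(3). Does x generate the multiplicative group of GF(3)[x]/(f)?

|GF(3^4)^×| = 3^4 − 1 = 80. Prime factorization: 80 = 2^4·5.
f is primitive ⇔ x has order 80 in GF(3)[x]/(f), i.e. x^(80/q) ≠ 1 for each prime q | 80.
x^(40) mod f = 2.
x^(16) mod f = x^3 + 1.
None equal 1, so x has full order 80; f is primitive.

Yes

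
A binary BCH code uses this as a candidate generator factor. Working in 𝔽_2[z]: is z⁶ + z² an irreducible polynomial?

No

Write P(z) = z⁶ + z².
Check for roots in 𝔽_2: P(0) = 0 → root; P(1) = 0 → root.
P(0) = 0, so (z) divides P(z); P is reducible.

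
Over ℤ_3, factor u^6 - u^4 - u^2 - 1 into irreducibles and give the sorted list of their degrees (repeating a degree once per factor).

3, 3

Write g(u) = u^6 - u^4 - u^2 - 1.
Roots in ℤ_3: g(0) = 2; g(1) = 1; g(2) = 1.
Complete factorization: g(u) = (u^3 + u^2 - 1)·(u^3 - u^2 + 1).
Factor degrees with multiplicity: 3 + 3 = 6.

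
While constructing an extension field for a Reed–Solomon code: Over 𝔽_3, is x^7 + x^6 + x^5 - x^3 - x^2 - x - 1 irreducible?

Write g(x) = x^7 + x^6 + x^5 - x^3 - x^2 - x - 1.
Check for roots in 𝔽_3: g(0) = 2; g(1) = 2; g(2) = 2.
No roots, so no linear factors.
Monic irreducibles of degree 2 over GF(3): x^2 + 1, x^2 + x - 1, x^2 - x - 1.
None of them divide g (all give nonzero remainder).
Degree-3 irreducible divisors: test the 8 monic irreducibles of degree 3 over GF(3).
None of them divide g (all give nonzero remainder).
No irreducible factor of degree ≤ 3 exists, so g is irreducible over GF(3).

Yes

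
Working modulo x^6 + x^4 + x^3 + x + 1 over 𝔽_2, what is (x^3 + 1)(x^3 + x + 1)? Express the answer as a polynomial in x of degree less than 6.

Multiply in 𝔽_2[x]: (x^3 + 1)·(x^3 + x + 1) = x^6 + x^4 + x + 1.
Reduce using x^6 ≡ x^4 + x^3 + x + 1 (mod x^6 + x^4 + x^3 + x + 1).
Reduced: x^3.

x^3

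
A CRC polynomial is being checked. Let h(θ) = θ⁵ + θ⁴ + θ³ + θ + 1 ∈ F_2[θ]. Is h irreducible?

Yes

Check for roots in F_2: h(0) = 1; h(1) = 1.
No roots, so no linear factors.
Monic irreducibles of degree 2 over GF(2): θ² + θ + 1.
None of them divide h (all give nonzero remainder).
No irreducible factor of degree ≤ 2 exists, so h is irreducible over GF(2).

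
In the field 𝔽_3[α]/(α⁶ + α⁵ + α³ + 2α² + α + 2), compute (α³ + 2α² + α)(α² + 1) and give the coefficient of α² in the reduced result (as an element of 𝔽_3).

Multiply in 𝔽_3[α]: (α³ + 2α² + α)·(α² + 1) = α⁵ + 2α⁴ + 2α³ + 2α² + α.
Reduced: α⁵ + 2α⁴ + 2α³ + 2α² + α.

2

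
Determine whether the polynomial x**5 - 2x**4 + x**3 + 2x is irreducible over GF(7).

No

Write m(x) = x**5 - 2x**4 + x**3 + 2x.
Check for roots in GF(7): m(0) = 0 → root; m(1) = 2; m(2) = 5; m(3) = 2; m(4) = 3; m(5) = 1; m(6) = 1.
m(0) = 0, so (x) divides m(x); m is reducible.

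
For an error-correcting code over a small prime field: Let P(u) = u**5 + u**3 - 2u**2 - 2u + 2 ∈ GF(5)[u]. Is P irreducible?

Check for roots in GF(5): P(0) = 2; P(1) = 0 → root; P(2) = 0 → root; P(3) = 3; P(4) = 0 → root.
P(1) = 0, so (u − 1) divides P(u); P is reducible.

No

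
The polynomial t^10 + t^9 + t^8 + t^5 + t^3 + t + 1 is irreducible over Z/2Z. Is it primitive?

Write f(t) = t^10 + t^9 + t^8 + t^5 + t^3 + t + 1.
|GF(2^10)^×| = 2^10 − 1 = 1023. Prime factorization: 1023 = 3·11·31.
f is primitive ⇔ t has order 1023 in GF(2)[t]/(f), i.e. t^(1023/q) ≠ 1 for each prime q | 1023.
t^(341) mod f = t^9 + t^7 + t^6 + t^3 + t^2.
t^(93) mod f = 1
t^(33) mod f = t^9 + t^6 + t^3 + 1.
Since t^(93) = 1, the order of t divides 93 < 1023; not primitive.

No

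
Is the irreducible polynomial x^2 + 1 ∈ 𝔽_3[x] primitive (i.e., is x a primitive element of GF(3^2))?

No

Write f(x) = x^2 + 1.
|GF(3^2)^×| = 3^2 − 1 = 8. Prime factorization: 8 = 2^3.
f is primitive ⇔ x has order 8 in GF(3)[x]/(f), i.e. x^(8/q) ≠ 1 for each prime q | 8.
x^(4) mod f = 1
Since x^(4) = 1, the order of x divides 4 < 8; not primitive.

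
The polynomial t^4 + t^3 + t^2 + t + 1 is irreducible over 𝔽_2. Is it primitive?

Write f(t) = t^4 + t^3 + t^2 + t + 1.
|GF(2^4)^×| = 2^4 − 1 = 15. Prime factorization: 15 = 3·5.
f is primitive ⇔ t has order 15 in GF(2)[t]/(f), i.e. t^(15/q) ≠ 1 for each prime q | 15.
t^(5) mod f = 1
t^(3) mod f = t^3.
Since t^(5) = 1, the order of t divides 5 < 15; not primitive.

No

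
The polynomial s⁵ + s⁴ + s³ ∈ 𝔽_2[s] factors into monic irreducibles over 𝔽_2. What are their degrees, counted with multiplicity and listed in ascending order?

1, 1, 1, 2

Write f(s) = s⁵ + s⁴ + s³.
Roots in 𝔽_2: f(0) = 0 → root; f(1) = 1.
Linear factors from roots: (s).
Complete factorization: f(s) = (s)^3·(s² + s + 1).
Factor degrees with multiplicity: 1 + 1 + 1 + 2 = 5.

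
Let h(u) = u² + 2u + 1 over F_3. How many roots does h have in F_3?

Evaluate at each of the 3 elements of F_3:
h(0) = 1; h(1) = 1; h(2) = 0 → root.
Roots: {2}.

1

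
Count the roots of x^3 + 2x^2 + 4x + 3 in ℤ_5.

Write f(x) = x^3 + 2x^2 + 4x + 3.
Evaluate at each of the 5 elements of ℤ_5:
f(0) = 3; f(1) = 0 → root; f(2) = 2; f(3) = 0 → root; f(4) = 0 → root.
Roots: {1, 3, 4}.

3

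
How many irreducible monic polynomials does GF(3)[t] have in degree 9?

The number of monic irreducibles of degree 9 over GF(3) is (1/9)·Σ_{d∣9} μ(9/d) 3^d.
Divisors of 9: 1, 3, 9; μ(9/d) for each: 0, -1, 1.
Σ = − 3^3 + 3^9 = 19656.
N = 19656/9 = 2184.

2184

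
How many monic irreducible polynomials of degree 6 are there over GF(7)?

19544

The number of monic irreducibles of degree 6 over GF(7) is (1/6)·Σ_{d∣6} μ(6/d) 7^d.
Divisors of 6: 1, 2, 3, 6; μ(6/d) for each: 1, -1, -1, 1.
Σ = 7^1 − 7^2 − 7^3 + 7^6 = 117264.
N = 117264/6 = 19544.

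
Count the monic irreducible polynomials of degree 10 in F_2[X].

Gauss's count: N_{2}(10) = (1/10) Σ_{d|10} μ(10/d)·2^d.
Divisors of 10: 1, 2, 5, 10; μ(10/d) for each: 1, -1, -1, 1.
Σ = 2^1 − 2^2 − 2^5 + 2^10 = 990.
N = 990/10 = 99.

99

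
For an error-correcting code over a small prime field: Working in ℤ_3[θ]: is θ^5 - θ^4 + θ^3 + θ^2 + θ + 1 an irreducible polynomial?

Write m(θ) = θ^5 - θ^4 + θ^3 + θ^2 + θ + 1.
Check for roots in ℤ_3: m(0) = 1; m(1) = 1; m(2) = 1.
No roots, so no linear factors.
Monic irreducibles of degree 2 over GF(3): θ^2 + 1, θ^2 + θ - 1, θ^2 - θ - 1.
None of them divide m (all give nonzero remainder).
No irreducible factor of degree ≤ 2 exists, so m is irreducible over GF(3).

Yes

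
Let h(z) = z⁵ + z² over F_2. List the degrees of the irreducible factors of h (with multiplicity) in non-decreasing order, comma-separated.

Roots in F_2: h(0) = 0 → root; h(1) = 0 → root.
Linear factors from roots: (z), (z + 1).
Complete factorization: h(z) = (z + 1)·(z)^2·(z² + z + 1).
Factor degrees with multiplicity: 1 + 1 + 1 + 2 = 5.

1, 1, 1, 2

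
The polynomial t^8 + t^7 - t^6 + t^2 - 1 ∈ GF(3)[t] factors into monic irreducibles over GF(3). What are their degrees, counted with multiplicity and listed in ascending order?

Write g(t) = t^8 + t^7 - t^6 + t^2 - 1.
Roots in GF(3): g(0) = 2; g(1) = 1; g(2) = 2.
Complete factorization: g(t) = (t^8 + t^7 - t^6 + t^2 - 1).
Factor degrees with multiplicity: 8 = 8.

8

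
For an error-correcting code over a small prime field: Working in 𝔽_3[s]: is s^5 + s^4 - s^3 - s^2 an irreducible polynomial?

No

Write f(s) = s^5 + s^4 - s^3 - s^2.
Check for roots in 𝔽_3: f(0) = 0 → root; f(1) = 0 → root; f(2) = 0 → root.
f(0) = 0, so (s) divides f(s); f is reducible.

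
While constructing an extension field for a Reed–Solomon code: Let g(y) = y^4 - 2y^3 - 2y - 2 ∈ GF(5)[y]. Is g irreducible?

Check for roots in GF(5): g(0) = 3; g(1) = 0 → root; g(2) = 4; g(3) = 4; g(4) = 3.
g(1) = 0, so (y − 1) divides g(y); g is reducible.

No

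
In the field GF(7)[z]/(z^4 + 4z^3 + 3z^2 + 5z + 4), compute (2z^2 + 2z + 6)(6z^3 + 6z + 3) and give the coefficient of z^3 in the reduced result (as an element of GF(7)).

Multiply in GF(7)[z]: (2z^2 + 2z + 6)·(6z^3 + 6z + 3) = 5z^5 + 5z^4 + 6z^3 + 4z^2 + 4.
Reduce using z^4 ≡ 3z^3 + 4z^2 + 2z + 3 (mod z^4 + 4z^3 + 3z^2 + 5z + 4).
Reduced: 2z^3 + 3z^2 + 6z + 1.

2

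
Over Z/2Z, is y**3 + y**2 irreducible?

Write m(y) = y**3 + y**2.
Check for roots in Z/2Z: m(0) = 0 → root; m(1) = 0 → root.
m(0) = 0, so (y) divides m(y); m is reducible.

No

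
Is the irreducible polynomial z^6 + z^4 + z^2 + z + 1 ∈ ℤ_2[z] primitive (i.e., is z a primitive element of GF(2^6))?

Write f(z) = z^6 + z^4 + z^2 + z + 1.
|GF(2^6)^×| = 2^6 − 1 = 63. Prime factorization: 63 = 3^2·7.
f is primitive ⇔ z has order 63 in GF(2)[z]/(f), i.e. z^(63/q) ≠ 1 for each prime q | 63.
z^(21) mod f = 1
z^(9) mod f = z^4 + z^2 + z.
Since z^(21) = 1, the order of z divides 21 < 63; not primitive.

No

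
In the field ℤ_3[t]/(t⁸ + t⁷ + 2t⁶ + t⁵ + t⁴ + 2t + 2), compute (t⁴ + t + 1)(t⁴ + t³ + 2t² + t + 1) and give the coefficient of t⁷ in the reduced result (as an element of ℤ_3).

Multiply in ℤ_3[t]: (t⁴ + t + 1)·(t⁴ + t³ + 2t² + t + 1) = t⁸ + t⁷ + 2t⁶ + 2t⁵ + 2t + 1.
Reduce using t⁸ ≡ 2t⁷ + t⁶ + 2t⁵ + 2t⁴ + t + 1 (mod t⁸ + t⁷ + 2t⁶ + t⁵ + t⁴ + 2t + 2).
Reduced: t⁵ + 2t⁴ + 2.

0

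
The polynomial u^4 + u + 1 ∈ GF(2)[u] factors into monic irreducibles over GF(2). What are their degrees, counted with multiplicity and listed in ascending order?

4

Write f(u) = u^4 + u + 1.
Roots in GF(2): f(0) = 1; f(1) = 1.
Complete factorization: f(u) = (u^4 + u + 1).
Factor degrees with multiplicity: 4 = 4.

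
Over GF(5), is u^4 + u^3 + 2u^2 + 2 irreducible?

Write f(u) = u^4 + u^3 + 2u^2 + 2.
Check for roots in GF(5): f(0) = 2; f(1) = 1; f(2) = 4; f(3) = 3; f(4) = 4.
No roots, so no linear factors.
Degree-2 irreducible divisors: test the 10 monic irreducibles of degree 2 over GF(5).
None of them divide f (all give nonzero remainder).
No irreducible factor of degree ≤ 2 exists, so f is irreducible over GF(5).

Yes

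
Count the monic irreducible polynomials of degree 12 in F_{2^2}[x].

By the necklace-counting formula, N_4(12) = (1/12) Σ_{d|12} μ(12/d)·4^d.
Divisors of 12: 1, 2, 3, 4, 6, 12; μ(12/d) for each: 0, 1, 0, -1, -1, 1.
Σ = 4^2 − 4^4 − 4^6 + 4^12 = 16772880.
N = 16772880/12 = 1397740.

1397740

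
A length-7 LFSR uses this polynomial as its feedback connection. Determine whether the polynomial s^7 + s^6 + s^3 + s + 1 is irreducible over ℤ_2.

Yes

Write h(s) = s^7 + s^6 + s^3 + s + 1.
Check for roots in ℤ_2: h(0) = 1; h(1) = 1.
No roots, so no linear factors.
Monic irreducibles of degree 2 over GF(2): s^2 + s + 1.
None of them divide h (all give nonzero remainder).
Monic irreducibles of degree 3 over GF(2): s^3 + s + 1, s^3 + s^2 + 1.
None of them divide h (all give nonzero remainder).
No irreducible factor of degree ≤ 3 exists, so h is irreducible over GF(2).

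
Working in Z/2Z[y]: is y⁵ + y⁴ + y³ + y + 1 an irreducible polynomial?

Write P(y) = y⁵ + y⁴ + y³ + y + 1.
Check for roots in Z/2Z: P(0) = 1; P(1) = 1.
No roots, so no linear factors.
Monic irreducibles of degree 2 over GF(2): y² + y + 1.
None of them divide P (all give nonzero remainder).
No irreducible factor of degree ≤ 2 exists, so P is irreducible over GF(2).

Yes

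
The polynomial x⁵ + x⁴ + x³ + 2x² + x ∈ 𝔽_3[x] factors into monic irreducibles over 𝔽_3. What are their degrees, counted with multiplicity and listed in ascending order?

1, 1, 1, 2

Write f(x) = x⁵ + x⁴ + x³ + 2x² + x.
Roots in 𝔽_3: f(0) = 0 → root; f(1) = 0 → root; f(2) = 0 → root.
Linear factors from roots: (x), (x + 2), (x + 1).
Complete factorization: f(x) = (x)·(x + 1)·(x + 2)·(x² + x + 2).
Factor degrees with multiplicity: 1 + 1 + 1 + 2 = 5.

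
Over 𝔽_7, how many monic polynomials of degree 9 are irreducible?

Gauss's count: N_{7}(9) = (1/9) Σ_{d|9} μ(9/d)·7^d.
Divisors of 9: 1, 3, 9; μ(9/d) for each: 0, -1, 1.
Σ = − 7^3 + 7^9 = 40353264.
N = 40353264/9 = 4483696.

4483696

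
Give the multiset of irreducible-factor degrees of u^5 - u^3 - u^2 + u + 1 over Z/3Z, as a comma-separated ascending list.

5

Write h(u) = u^5 - u^3 - u^2 + u + 1.
Roots in Z/3Z: h(0) = 1; h(1) = 1; h(2) = 2.
Complete factorization: h(u) = (u^5 - u^3 - u^2 + u + 1).
Factor degrees with multiplicity: 5 = 5.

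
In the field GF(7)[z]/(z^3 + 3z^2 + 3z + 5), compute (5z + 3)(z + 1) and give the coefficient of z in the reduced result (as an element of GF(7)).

Multiply in GF(7)[z]: (5z + 3)·(z + 1) = 5z^2 + z + 3.
Reduced: 5z^2 + z + 3.

1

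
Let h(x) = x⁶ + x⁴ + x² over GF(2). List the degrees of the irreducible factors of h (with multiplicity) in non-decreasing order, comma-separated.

1, 1, 2, 2

Roots in GF(2): h(0) = 0 → root; h(1) = 1.
Linear factors from roots: (x).
Complete factorization: h(x) = (x)^2·(x² + x + 1)^2.
Factor degrees with multiplicity: 1 + 1 + 2 + 2 = 6.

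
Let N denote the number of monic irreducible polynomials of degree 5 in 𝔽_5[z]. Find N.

x^(5^5) − x is the product of all monic irreducibles of degree dividing 5; Möbius inversion gives N = (1/5) Σ μ(5/d)·5^d.
Divisors of 5: 1, 5; μ(5/d) for each: -1, 1.
Σ = − 5^1 + 5^5 = 3120.
N = 3120/5 = 624.

624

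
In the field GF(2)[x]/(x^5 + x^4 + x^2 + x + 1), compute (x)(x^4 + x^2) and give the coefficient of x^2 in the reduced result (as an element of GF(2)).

Multiply in GF(2)[x]: (x)·(x^4 + x^2) = x^5 + x^3.
Reduce using x^5 ≡ x^4 + x^2 + x + 1 (mod x^5 + x^4 + x^2 + x + 1).
Reduced: x^4 + x^3 + x^2 + x + 1.

1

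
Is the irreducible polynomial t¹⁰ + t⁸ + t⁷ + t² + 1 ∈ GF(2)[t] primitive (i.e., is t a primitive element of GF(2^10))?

Write f(t) = t¹⁰ + t⁸ + t⁷ + t² + 1.
|GF(2^10)^×| = 2^10 − 1 = 1023. Prime factorization: 1023 = 3·11·31.
f is primitive ⇔ t has order 1023 in GF(2)[t]/(f), i.e. t^(1023/q) ≠ 1 for each prime q | 1023.
t^(341) mod f = t⁸ + t⁷ + t⁶ + t⁵ + t² + t + 1.
t^(93) mod f = t⁸ + t³ + t² + t.
t^(33) mod f = t⁸ + t⁷ + t³ + t².
None equal 1, so t has full order 1023; f is primitive.

Yes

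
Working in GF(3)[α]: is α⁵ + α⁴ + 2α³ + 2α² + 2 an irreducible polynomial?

Write f(α) = α⁵ + α⁴ + 2α³ + 2α² + 2.
Check for roots in GF(3): f(0) = 2; f(1) = 2; f(2) = 2.
No roots, so no linear factors.
Monic irreducibles of degree 2 over GF(3): α² + 1, α² + α + 2, α² + 2α + 2.
None of them divide f (all give nonzero remainder).
No irreducible factor of degree ≤ 2 exists, so f is irreducible over GF(3).

Yes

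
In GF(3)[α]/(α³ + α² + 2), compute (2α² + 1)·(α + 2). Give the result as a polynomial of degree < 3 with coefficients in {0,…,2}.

2α^2 + α + 1

Multiply in GF(3)[α]: (2α² + 1)·(α + 2) = 2α³ + α² + α + 2.
Reduce using α³ ≡ 2α² + 1 (mod α³ + α² + 2).
Reduced: 2α² + α + 1.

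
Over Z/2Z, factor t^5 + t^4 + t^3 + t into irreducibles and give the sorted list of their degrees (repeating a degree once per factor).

Write g(t) = t^5 + t^4 + t^3 + t.
Roots in Z/2Z: g(0) = 0 → root; g(1) = 0 → root.
Linear factors from roots: (t), (t + 1).
Complete factorization: g(t) = (t)·(t + 1)·(t^3 + t + 1).
Factor degrees with multiplicity: 1 + 1 + 3 = 5.

1, 1, 3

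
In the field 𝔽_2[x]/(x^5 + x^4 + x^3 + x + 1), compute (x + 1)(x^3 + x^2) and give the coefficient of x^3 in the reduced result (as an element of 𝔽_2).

0

Multiply in 𝔽_2[x]: (x + 1)·(x^3 + x^2) = x^4 + x^2.
Reduced: x^4 + x^2.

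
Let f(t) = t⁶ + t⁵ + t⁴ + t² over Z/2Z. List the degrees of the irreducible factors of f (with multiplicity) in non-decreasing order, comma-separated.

1, 1, 1, 3

Roots in Z/2Z: f(0) = 0 → root; f(1) = 0 → root.
Linear factors from roots: (t), (t + 1).
Complete factorization: f(t) = (t + 1)·(t)^2·(t³ + t + 1).
Factor degrees with multiplicity: 1 + 1 + 1 + 3 = 6.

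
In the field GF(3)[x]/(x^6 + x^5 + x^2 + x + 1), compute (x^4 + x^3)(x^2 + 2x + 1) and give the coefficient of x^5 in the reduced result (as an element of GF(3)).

Multiply in GF(3)[x]: (x^4 + x^3)·(x^2 + 2x + 1) = x^6 + x^3.
Reduce using x^6 ≡ 2x^5 + 2x^2 + 2x + 2 (mod x^6 + x^5 + x^2 + x + 1).
Reduced: 2x^5 + x^3 + 2x^2 + 2x + 2.

2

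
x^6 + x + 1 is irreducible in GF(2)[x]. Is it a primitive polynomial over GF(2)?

Yes

Write f(x) = x^6 + x + 1.
|GF(2^6)^×| = 2^6 − 1 = 63. Prime factorization: 63 = 3^2·7.
f is primitive ⇔ x has order 63 in GF(2)[x]/(f), i.e. x^(63/q) ≠ 1 for each prime q | 63.
x^(21) mod f = x^5 + x^4 + x^3 + x + 1.
x^(9) mod f = x^4 + x^3.
None equal 1, so x has full order 63; f is primitive.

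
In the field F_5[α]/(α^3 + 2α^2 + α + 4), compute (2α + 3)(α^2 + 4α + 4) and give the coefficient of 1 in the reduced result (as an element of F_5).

4

Multiply in F_5[α]: (2α + 3)·(α^2 + 4α + 4) = 2α^3 + α^2 + 2.
Reduce using α^3 ≡ 3α^2 + 4α + 1 (mod α^3 + 2α^2 + α + 4).
Reduced: 2α^2 + 3α + 4.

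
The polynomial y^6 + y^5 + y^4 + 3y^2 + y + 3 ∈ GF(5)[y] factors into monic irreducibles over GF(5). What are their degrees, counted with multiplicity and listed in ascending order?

1, 2, 3

Write h(y) = y^6 + y^5 + y^4 + 3y^2 + y + 3.
Roots in GF(5): h(0) = 3; h(1) = 0 → root; h(2) = 4; h(3) = 1; h(4) = 1.
Linear factors from roots: (y + 4).
Complete factorization: h(y) = (y + 4)·(y^2 + y + 2)·(y^3 + y^2 + 1).
Factor degrees with multiplicity: 1 + 2 + 3 = 6.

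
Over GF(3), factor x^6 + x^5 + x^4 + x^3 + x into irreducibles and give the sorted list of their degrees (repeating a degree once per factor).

Write f(x) = x^6 + x^5 + x^4 + x^3 + x.
Roots in GF(3): f(0) = 0 → root; f(1) = 2; f(2) = 2.
Linear factors from roots: (x).
Complete factorization: f(x) = (x)·(x^2 + x - 1)·(x^3 - x - 1).
Factor degrees with multiplicity: 1 + 2 + 3 = 6.

1, 2, 3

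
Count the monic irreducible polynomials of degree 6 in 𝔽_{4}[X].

670

By the necklace-counting formula, N_4(6) = (1/6) Σ_{d|6} μ(6/d)·4^d.
Divisors of 6: 1, 2, 3, 6; μ(6/d) for each: 1, -1, -1, 1.
Σ = 4^1 − 4^2 − 4^3 + 4^6 = 4020.
N = 4020/6 = 670.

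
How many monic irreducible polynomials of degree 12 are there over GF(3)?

44220

By the necklace-counting formula, N_3(12) = (1/12) Σ_{d|12} μ(12/d)·3^d.
Divisors of 12: 1, 2, 3, 4, 6, 12; μ(12/d) for each: 0, 1, 0, -1, -1, 1.
Σ = 3^2 − 3^4 − 3^6 + 3^12 = 530640.
N = 530640/12 = 44220.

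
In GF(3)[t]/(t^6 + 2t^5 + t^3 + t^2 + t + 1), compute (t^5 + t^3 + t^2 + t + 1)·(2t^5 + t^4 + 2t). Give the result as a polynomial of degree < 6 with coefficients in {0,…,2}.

2t^5 + 2t^4 + 2t

Multiply in GF(3)[t]: (t^5 + t^3 + t^2 + t + 1)·(2t^5 + t^4 + 2t) = 2t^10 + t^9 + 2t^8 + 2t^6 + 2t^3 + 2t^2 + 2t.
Reduce using t^6 ≡ t^5 + 2t^3 + 2t^2 + 2t + 2 (mod t^6 + 2t^5 + t^3 + t^2 + t + 1).
Reduced: 2t^5 + 2t^4 + 2t.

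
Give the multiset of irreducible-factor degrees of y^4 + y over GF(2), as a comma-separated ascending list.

Write h(y) = y^4 + y.
Roots in GF(2): h(0) = 0 → root; h(1) = 0 → root.
Linear factors from roots: (y), (y + 1).
Complete factorization: h(y) = (y)·(y + 1)·(y^2 + y + 1).
Factor degrees with multiplicity: 1 + 1 + 2 = 4.

1, 1, 2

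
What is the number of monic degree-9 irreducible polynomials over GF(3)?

The number of monic irreducibles of degree 9 over GF(3) is (1/9)·Σ_{d∣9} μ(9/d) 3^d.
Divisors of 9: 1, 3, 9; μ(9/d) for each: 0, -1, 1.
Σ = − 3^3 + 3^9 = 19656.
N = 19656/9 = 2184.

2184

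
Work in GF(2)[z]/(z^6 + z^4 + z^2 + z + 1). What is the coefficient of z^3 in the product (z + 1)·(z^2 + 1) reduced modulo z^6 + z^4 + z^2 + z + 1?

1

Multiply in GF(2)[z]: (z + 1)·(z^2 + 1) = z^3 + z^2 + z + 1.
Reduced: z^3 + z^2 + z + 1.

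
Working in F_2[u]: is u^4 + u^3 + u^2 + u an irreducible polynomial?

No

Write g(u) = u^4 + u^3 + u^2 + u.
Check for roots in F_2: g(0) = 0 → root; g(1) = 0 → root.
g(0) = 0, so (u) divides g(u); g is reducible.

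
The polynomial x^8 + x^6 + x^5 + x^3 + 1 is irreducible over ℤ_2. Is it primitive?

Yes

Write f(x) = x^8 + x^6 + x^5 + x^3 + 1.
|GF(2^8)^×| = 2^8 − 1 = 255. Prime factorization: 255 = 3·5·17.
f is primitive ⇔ x has order 255 in GF(2)[x]/(f), i.e. x^(255/q) ≠ 1 for each prime q | 255.
x^(85) mod f = x^6 + x^5 + x^4 + x^3 + x^2 + x + 1.
x^(51) mod f = x^6 + x^5 + x^4 + x^3.
x^(15) mod f = x^7 + x^5 + x^4 + x^2 + 1.
None equal 1, so x has full order 255; f is primitive.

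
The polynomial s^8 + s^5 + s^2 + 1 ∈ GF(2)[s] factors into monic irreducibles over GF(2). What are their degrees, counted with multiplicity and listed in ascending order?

Write h(s) = s^8 + s^5 + s^2 + 1.
Roots in GF(2): h(0) = 1; h(1) = 0 → root.
Linear factors from roots: (s + 1).
Complete factorization: h(s) = (s + 1)·(s^3 + s + 1)·(s^4 + s^3 + 1).
Factor degrees with multiplicity: 1 + 3 + 4 = 8.

1, 3, 4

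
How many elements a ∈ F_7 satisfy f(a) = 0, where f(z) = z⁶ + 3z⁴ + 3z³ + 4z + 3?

Evaluate at each of the 7 elements of F_7:
f(0) = 3; f(1) = 0 → root; f(2) = 0 → root; f(3) = 4; f(4) = 0 → root; f(5) = 6; f(6) = 0 → root.
Roots: {1, 2, 4, 6}.

4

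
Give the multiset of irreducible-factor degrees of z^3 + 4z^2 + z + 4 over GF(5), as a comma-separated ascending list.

1, 1, 1

Write g(z) = z^3 + 4z^2 + z + 4.
Roots in GF(5): g(0) = 4; g(1) = 0 → root; g(2) = 0 → root; g(3) = 0 → root; g(4) = 1.
Linear factors from roots: (z + 4), (z + 3), (z + 2).
Complete factorization: g(z) = (z + 2)·(z + 3)·(z + 4).
Factor degrees with multiplicity: 1 + 1 + 1 = 3.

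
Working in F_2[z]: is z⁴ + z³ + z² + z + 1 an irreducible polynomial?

Yes

Write m(z) = z⁴ + z³ + z² + z + 1.
Check for roots in F_2: m(0) = 1; m(1) = 1.
No roots, so no linear factors.
Monic irreducibles of degree 2 over GF(2): z² + z + 1.
None of them divide m (all give nonzero remainder).
No irreducible factor of degree ≤ 2 exists, so m is irreducible over GF(2).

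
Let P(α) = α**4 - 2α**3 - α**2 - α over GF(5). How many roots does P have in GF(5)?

Evaluate at each of the 5 elements of GF(5):
P(0) = 0 → root; P(1) = 2; P(2) = 4; P(3) = 0 → root; P(4) = 3.
Roots: {0, 3}.

2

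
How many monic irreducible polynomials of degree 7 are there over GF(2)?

18

By the necklace-counting formula, N_2(7) = (1/7) Σ_{d|7} μ(7/d)·2^d.
Divisors of 7: 1, 7; μ(7/d) for each: -1, 1.
Σ = − 2^1 + 2^7 = 126.
N = 126/7 = 18.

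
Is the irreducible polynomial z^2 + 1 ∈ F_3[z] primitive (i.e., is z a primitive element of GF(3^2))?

Write f(z) = z^2 + 1.
|GF(3^2)^×| = 3^2 − 1 = 8. Prime factorization: 8 = 2^3.
f is primitive ⇔ z has order 8 in GF(3)[z]/(f), i.e. z^(8/q) ≠ 1 for each prime q | 8.
z^(4) mod f = 1
Since z^(4) = 1, the order of z divides 4 < 8; not primitive.

No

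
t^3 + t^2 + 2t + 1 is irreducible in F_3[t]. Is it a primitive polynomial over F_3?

Yes

Write f(t) = t^3 + t^2 + 2t + 1.
|GF(3^3)^×| = 3^3 − 1 = 26. Prime factorization: 26 = 2·13.
f is primitive ⇔ t has order 26 in GF(3)[t]/(f), i.e. t^(26/q) ≠ 1 for each prime q | 26.
t^(13) mod f = 2.
t^(2) mod f = t^2.
None equal 1, so t has full order 26; f is primitive.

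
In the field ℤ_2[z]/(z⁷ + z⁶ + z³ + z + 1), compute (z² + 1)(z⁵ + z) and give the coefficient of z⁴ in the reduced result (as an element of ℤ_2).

0

Multiply in ℤ_2[z]: (z² + 1)·(z⁵ + z) = z⁷ + z⁵ + z³ + z.
Reduce using z⁷ ≡ z⁶ + z³ + z + 1 (mod z⁷ + z⁶ + z³ + z + 1).
Reduced: z⁶ + z⁵ + 1.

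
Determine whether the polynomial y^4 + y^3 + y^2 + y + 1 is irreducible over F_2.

Yes

Write f(y) = y^4 + y^3 + y^2 + y + 1.
Check for roots in F_2: f(0) = 1; f(1) = 1.
No roots, so no linear factors.
Monic irreducibles of degree 2 over GF(2): y^2 + y + 1.
None of them divide f (all give nonzero remainder).
No irreducible factor of degree ≤ 2 exists, so f is irreducible over GF(2).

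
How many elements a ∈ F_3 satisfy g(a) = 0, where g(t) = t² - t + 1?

Evaluate at each of the 3 elements of F_3:
g(0) = 1; g(1) = 1; g(2) = 0 → root.
Roots: {2}.

1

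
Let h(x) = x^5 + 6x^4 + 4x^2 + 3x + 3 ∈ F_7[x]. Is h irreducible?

Check for roots in F_7: h(0) = 3; h(1) = 3; h(2) = 6; h(3) = 0 → root; h(4) = 0 → root; h(5) = 0 → root; h(6) = 2.
h(3) = 0, so (x − 3) divides h(x); h is reducible.

No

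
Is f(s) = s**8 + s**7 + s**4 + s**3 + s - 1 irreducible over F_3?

Check for roots in F_3: f(0) = 2; f(1) = 1; f(2) = 1.
No roots, so no linear factors.
Monic irreducibles of degree 2 over GF(3): s**2 + 1, s**2 + s - 1, s**2 - s - 1.
None of them divide f (all give nonzero remainder).
Degree-3 irreducible divisors: test the 8 monic irreducibles of degree 3 over GF(3).
None of them divide f (all give nonzero remainder).
Degree-4 irreducible divisors: test the 18 monic irreducibles of degree 4 over GF(3).
None of them divide f (all give nonzero remainder).
No irreducible factor of degree ≤ 4 exists, so f is irreducible over GF(3).

Yes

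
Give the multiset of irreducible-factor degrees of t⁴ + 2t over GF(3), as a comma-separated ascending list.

1, 1, 1, 1

Write h(t) = t⁴ + 2t.
Roots in GF(3): h(0) = 0 → root; h(1) = 0 → root; h(2) = 2.
Linear factors from roots: (t), (t + 2).
Complete factorization: h(t) = (t)·(t + 2)^3.
Factor degrees with multiplicity: 1 + 1 + 1 + 1 = 4.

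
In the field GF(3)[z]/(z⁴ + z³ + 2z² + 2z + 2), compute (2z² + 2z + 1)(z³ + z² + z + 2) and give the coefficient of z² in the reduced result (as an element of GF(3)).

2

Multiply in GF(3)[z]: (2z² + 2z + 1)·(z³ + z² + z + 2) = 2z⁵ + z⁴ + 2z³ + z² + 2z + 2.
Reduce using z⁴ ≡ 2z³ + z² + z + 1 (mod z⁴ + z³ + 2z² + 2z + 2).
Reduced: 2z³ + 2z² + 1.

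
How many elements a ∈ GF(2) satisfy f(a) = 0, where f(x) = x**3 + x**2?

2

Evaluate at each of the 2 elements of GF(2):
f(0) = 0 → root; f(1) = 0 → root.
Roots: {0, 1}.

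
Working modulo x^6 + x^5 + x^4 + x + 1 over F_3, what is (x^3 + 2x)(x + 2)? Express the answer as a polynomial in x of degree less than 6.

x^4 + 2x^3 + 2x^2 + x

Multiply in F_3[x]: (x^3 + 2x)·(x + 2) = x^4 + 2x^3 + 2x^2 + x.
Reduced: x^4 + 2x^3 + 2x^2 + x.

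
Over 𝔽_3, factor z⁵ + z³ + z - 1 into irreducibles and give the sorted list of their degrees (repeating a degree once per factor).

Write f(z) = z⁵ + z³ + z - 1.
Roots in 𝔽_3: f(0) = 2; f(1) = 2; f(2) = 2.
Complete factorization: f(z) = (z⁵ + z³ + z - 1).
Factor degrees with multiplicity: 5 = 5.

5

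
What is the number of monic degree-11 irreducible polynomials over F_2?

186

x^(2^11) − x is the product of all monic irreducibles of degree dividing 11; Möbius inversion gives N = (1/11) Σ μ(11/d)·2^d.
Divisors of 11: 1, 11; μ(11/d) for each: -1, 1.
Σ = − 2^1 + 2^11 = 2046.
N = 2046/11 = 186.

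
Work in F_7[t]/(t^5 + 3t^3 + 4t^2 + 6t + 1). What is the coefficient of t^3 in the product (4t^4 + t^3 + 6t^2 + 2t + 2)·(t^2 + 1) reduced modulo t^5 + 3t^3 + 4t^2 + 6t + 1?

5

Multiply in F_7[t]: (4t^4 + t^3 + 6t^2 + 2t + 2)·(t^2 + 1) = 4t^6 + t^5 + 3t^4 + 3t^3 + t^2 + 2t + 2.
Reduce using t^5 ≡ 4t^3 + 3t^2 + t + 6 (mod t^5 + 3t^3 + 4t^2 + 6t + 1).
Reduced: 5t^4 + 5t^3 + t^2 + 6t + 1.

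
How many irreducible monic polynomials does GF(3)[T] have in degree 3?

Gauss's count: N_{3}(3) = (1/3) Σ_{d|3} μ(3/d)·3^d.
Divisors of 3: 1, 3; μ(3/d) for each: -1, 1.
Σ = − 3^1 + 3^3 = 24.
N = 24/3 = 8.

8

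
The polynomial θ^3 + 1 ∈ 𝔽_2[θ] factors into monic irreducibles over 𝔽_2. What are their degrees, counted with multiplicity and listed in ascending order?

Write h(θ) = θ^3 + 1.
Roots in 𝔽_2: h(0) = 1; h(1) = 0 → root.
Linear factors from roots: (θ + 1).
Complete factorization: h(θ) = (θ + 1)·(θ^2 + θ + 1).
Factor degrees with multiplicity: 1 + 2 = 3.

1, 2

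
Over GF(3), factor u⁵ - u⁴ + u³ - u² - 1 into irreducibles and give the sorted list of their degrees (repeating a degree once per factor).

Write f(u) = u⁵ - u⁴ + u³ - u² - 1.
Roots in GF(3): f(0) = 2; f(1) = 2; f(2) = 1.
Complete factorization: f(u) = (u² - u - 1)·(u³ - u + 1).
Factor degrees with multiplicity: 2 + 3 = 5.

2, 3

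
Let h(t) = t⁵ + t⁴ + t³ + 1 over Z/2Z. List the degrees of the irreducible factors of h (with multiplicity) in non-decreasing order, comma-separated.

1, 1, 3

Roots in Z/2Z: h(0) = 1; h(1) = 0 → root.
Linear factors from roots: (t + 1).
Complete factorization: h(t) = (t + 1)^2·(t³ + t² + 1).
Factor degrees with multiplicity: 1 + 1 + 3 = 5.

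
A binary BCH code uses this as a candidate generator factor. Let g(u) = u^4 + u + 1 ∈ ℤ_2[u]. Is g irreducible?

Check for roots in ℤ_2: g(0) = 1; g(1) = 1.
No roots, so no linear factors.
Monic irreducibles of degree 2 over GF(2): u^2 + u + 1.
None of them divide g (all give nonzero remainder).
No irreducible factor of degree ≤ 2 exists, so g is irreducible over GF(2).

Yes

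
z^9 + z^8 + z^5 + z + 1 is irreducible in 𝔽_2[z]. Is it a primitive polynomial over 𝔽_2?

Yes

Write f(z) = z^9 + z^8 + z^5 + z + 1.
|GF(2^9)^×| = 2^9 − 1 = 511. Prime factorization: 511 = 7·73.
f is primitive ⇔ z has order 511 in GF(2)[z]/(f), i.e. z^(511/q) ≠ 1 for each prime q | 511.
z^(73) mod f = z^8 + z^5 + z^4 + z^3.
z^(7) mod f = z^7.
None equal 1, so z has full order 511; f is primitive.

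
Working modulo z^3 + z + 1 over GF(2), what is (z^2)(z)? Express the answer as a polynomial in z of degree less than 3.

Multiply in GF(2)[z]: (z^2)·(z) = z^3.
Reduce using z^3 ≡ z + 1 (mod z^3 + z + 1).
Reduced: z + 1.

z + 1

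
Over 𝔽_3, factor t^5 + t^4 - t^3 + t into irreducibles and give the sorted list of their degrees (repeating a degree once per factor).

Write f(t) = t^5 + t^4 - t^3 + t.
Roots in 𝔽_3: f(0) = 0 → root; f(1) = 2; f(2) = 0 → root.
Linear factors from roots: (t), (t + 1).
Complete factorization: f(t) = (t)·(t + 1)·(t^3 - t + 1).
Factor degrees with multiplicity: 1 + 1 + 3 = 5.

1, 1, 3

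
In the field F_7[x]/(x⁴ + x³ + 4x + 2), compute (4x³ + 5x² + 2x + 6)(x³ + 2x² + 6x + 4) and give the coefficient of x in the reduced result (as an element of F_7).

Multiply in F_7[x]: (4x³ + 5x² + 2x + 6)·(x³ + 2x² + 6x + 4) = 4x⁶ + 6x⁵ + x⁴ + 2x² + 2x + 3.
Reduce using x⁴ ≡ 6x³ + 3x + 5 (mod x⁴ + x³ + 4x + 2).
Reduced: 6x³ + 2x + 5.

2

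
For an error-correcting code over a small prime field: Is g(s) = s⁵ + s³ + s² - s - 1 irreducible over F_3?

Yes

Check for roots in F_3: g(0) = 2; g(1) = 1; g(2) = 2.
No roots, so no linear factors.
Monic irreducibles of degree 2 over GF(3): s² + 1, s² + s - 1, s² - s - 1.
None of them divide g (all give nonzero remainder).
No irreducible factor of degree ≤ 2 exists, so g is irreducible over GF(3).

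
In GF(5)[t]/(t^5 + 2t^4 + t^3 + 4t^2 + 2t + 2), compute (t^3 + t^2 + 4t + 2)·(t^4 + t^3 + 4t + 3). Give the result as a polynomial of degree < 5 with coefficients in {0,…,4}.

3t^4 + 3t^3 + t^2 + 2t + 3

Multiply in GF(5)[t]: (t^3 + t^2 + 4t + 2)·(t^4 + t^3 + 4t + 3) = t^7 + 2t^6 + 4t^3 + 4t^2 + 1.
Reduce using t^5 ≡ 3t^4 + 4t^3 + t^2 + 3t + 3 (mod t^5 + 2t^4 + t^3 + 4t^2 + 2t + 2).
Reduced: 3t^4 + 3t^3 + t^2 + 2t + 3.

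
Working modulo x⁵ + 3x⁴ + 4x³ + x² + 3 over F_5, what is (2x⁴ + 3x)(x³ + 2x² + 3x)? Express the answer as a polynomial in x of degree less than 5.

2x^4 + 2x^3 + 4x^2 + x + 3

Multiply in F_5[x]: (2x⁴ + 3x)·(x³ + 2x² + 3x) = 2x⁷ + 4x⁶ + x⁵ + 3x⁴ + x³ + 4x².
Reduce using x⁵ ≡ 2x⁴ + x³ + 4x² + 2 (mod x⁵ + 3x⁴ + 4x³ + x² + 3).
Reduced: 2x⁴ + 2x³ + 4x² + x + 3.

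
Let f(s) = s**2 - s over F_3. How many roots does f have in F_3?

2

Evaluate at each of the 3 elements of F_3:
f(0) = 0 → root; f(1) = 0 → root; f(2) = 2.
Roots: {0, 1}.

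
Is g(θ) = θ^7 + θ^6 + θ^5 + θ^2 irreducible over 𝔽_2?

No

Check for roots in 𝔽_2: g(0) = 0 → root; g(1) = 0 → root.
g(0) = 0, so (θ) divides g(θ); g is reducible.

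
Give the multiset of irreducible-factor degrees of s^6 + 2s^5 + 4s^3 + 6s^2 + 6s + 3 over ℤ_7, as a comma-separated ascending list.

Write g(s) = s^6 + 2s^5 + 4s^3 + 6s^2 + 6s + 3.
Complete factorization: g(s) = (s^6 + 2s^5 + 4s^3 + 6s^2 + 6s + 3).
Factor degrees with multiplicity: 6 = 6.

6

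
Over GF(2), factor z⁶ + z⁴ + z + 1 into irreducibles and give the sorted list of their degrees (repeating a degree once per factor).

Write h(z) = z⁶ + z⁴ + z + 1.
Roots in GF(2): h(0) = 1; h(1) = 0 → root.
Linear factors from roots: (z + 1).
Complete factorization: h(z) = (z + 1)·(z² + z + 1)·(z³ + z + 1).
Factor degrees with multiplicity: 1 + 2 + 3 = 6.

1, 2, 3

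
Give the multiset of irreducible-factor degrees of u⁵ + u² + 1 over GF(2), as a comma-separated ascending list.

Write h(u) = u⁵ + u² + 1.
Roots in GF(2): h(0) = 1; h(1) = 1.
Complete factorization: h(u) = (u⁵ + u² + 1).
Factor degrees with multiplicity: 5 = 5.

5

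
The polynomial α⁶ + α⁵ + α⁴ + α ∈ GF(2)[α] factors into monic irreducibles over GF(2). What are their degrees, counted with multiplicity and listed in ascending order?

Write f(α) = α⁶ + α⁵ + α⁴ + α.
Roots in GF(2): f(0) = 0 → root; f(1) = 0 → root.
Linear factors from roots: (α), (α + 1).
Complete factorization: f(α) = (α)·(α + 1)^2·(α³ + α² + 1).
Factor degrees with multiplicity: 1 + 1 + 1 + 3 = 6.

1, 1, 1, 3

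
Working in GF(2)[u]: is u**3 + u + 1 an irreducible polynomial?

Write h(u) = u**3 + u + 1.
Check for roots in GF(2): h(0) = 1; h(1) = 1.
No roots. A degree-3 polynomial over a field with no linear factor is irreducible.

Yes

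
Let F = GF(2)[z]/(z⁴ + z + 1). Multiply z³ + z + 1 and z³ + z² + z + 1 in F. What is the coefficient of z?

Multiply in GF(2)[z]: (z³ + z + 1)·(z³ + z² + z + 1) = z⁶ + z⁵ + z³ + 1.
Reduce using z⁴ ≡ z + 1 (mod z⁴ + z + 1).
Reduced: z + 1.

1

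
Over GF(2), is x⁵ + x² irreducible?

Write f(x) = x⁵ + x².
Check for roots in GF(2): f(0) = 0 → root; f(1) = 0 → root.
f(0) = 0, so (x) divides f(x); f is reducible.

No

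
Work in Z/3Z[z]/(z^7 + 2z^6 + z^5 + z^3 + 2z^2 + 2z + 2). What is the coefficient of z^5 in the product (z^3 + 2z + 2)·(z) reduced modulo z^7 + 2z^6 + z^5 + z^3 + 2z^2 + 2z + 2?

0

Multiply in Z/3Z[z]: (z^3 + 2z + 2)·(z) = z^4 + 2z^2 + 2z.
Reduced: z^4 + 2z^2 + 2z.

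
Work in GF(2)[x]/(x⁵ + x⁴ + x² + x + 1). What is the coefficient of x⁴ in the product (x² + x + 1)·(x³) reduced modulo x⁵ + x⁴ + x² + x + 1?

0

Multiply in GF(2)[x]: (x² + x + 1)·(x³) = x⁵ + x⁴ + x³.
Reduce using x⁵ ≡ x⁴ + x² + x + 1 (mod x⁵ + x⁴ + x² + x + 1).
Reduced: x³ + x² + x + 1.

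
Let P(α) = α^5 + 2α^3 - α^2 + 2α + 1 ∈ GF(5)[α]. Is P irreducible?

No

Check for roots in GF(5): P(0) = 1; P(1) = 0 → root; P(2) = 4; P(3) = 0 → root; P(4) = 0 → root.
P(1) = 0, so (α − 1) divides P(α); P is reducible.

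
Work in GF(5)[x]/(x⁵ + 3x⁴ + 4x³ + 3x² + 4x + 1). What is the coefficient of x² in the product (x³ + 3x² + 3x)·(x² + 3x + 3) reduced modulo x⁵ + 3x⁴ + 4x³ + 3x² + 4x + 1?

Multiply in GF(5)[x]: (x³ + 3x² + 3x)·(x² + 3x + 3) = x⁵ + x⁴ + 3x² + 4x.
Reduce using x⁵ ≡ 2x⁴ + x³ + 2x² + x + 4 (mod x⁵ + 3x⁴ + 4x³ + 3x² + 4x + 1).
Reduced: 3x⁴ + x³ + 4.

0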